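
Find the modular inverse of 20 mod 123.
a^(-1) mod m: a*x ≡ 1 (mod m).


Use the extended Euclidean algorithm on (123, 20); each row r = 123*s + 20*t:
r=123, s=1, t=0
r=20, s=0, t=1
q=6: r=3, s=1, t=-6   [123*(1) + 20*(-6) = 3]
q=6: r=2, s=-6, t=37   [123*(-6) + 20*(37) = 2]
q=1: r=1, s=7, t=-43   [123*(7) + 20*(-43) = 1]
q=2: r=0, s=-20, t=123   [123*(-20) + 20*(123) = 0]
GCD = 1 with t = -43, so 20*(-43) ≡ 1 (mod 123)
Inverse = -43 mod 123 = 80
Check: 20 * 80 = 1600 ≡ 1 (mod 123)

20^(-1) ≡ 80 (mod 123)


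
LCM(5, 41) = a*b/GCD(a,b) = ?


GCD(5, 41) = 1
LCM = 5*41/1 = 205/1 = 205

LCM = 205


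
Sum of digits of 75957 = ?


7 + 5 + 9 + 5 + 7 = 33


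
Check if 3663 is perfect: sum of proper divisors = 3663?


Proper divisors of 3663: 1, 3, 9, 11, 33, 37, 99, 111, 333, 407, 1221
Sum = 1 + 3 + 9 + 11 + 33 + 37 + 99 + 111 + 333 + 407 + 1221 = 2265

No, 3663 is not perfect (2265 ≠ 3663)


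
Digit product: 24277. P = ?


2 × 4 × 2 × 7 × 7 = 784


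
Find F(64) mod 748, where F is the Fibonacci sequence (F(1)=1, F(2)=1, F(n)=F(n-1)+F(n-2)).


F(k) mod 748 for k=1..64:
1, 1, 2, 3, 5, 8, 13, 21, 34, 55, 89, 144, 233, 377, 610, 239, 101, 340, 441, 33, 474, 507, 233, 740, 225, 217, 442, 659, 353, 264, 617, 133, 2, 135, 137, 272, 409, 681, 342, 275, 617, 144, 13, 157, 170, 327, 497, 76, 573, 649, 474, 375, 101, 476, 577, 305, 134, 439, 573, 264, 89, 353, 442, 47
F(64) mod 748 = 47


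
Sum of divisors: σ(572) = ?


Divisors of 572: 1, 2, 4, 11, 13, 22, 26, 44, 52, 143, 286, 572
Sum = 1 + 2 + 4 + 11 + 13 + 22 + 26 + 44 + 52 + 143 + 286 + 572 = 1176

σ(572) = 1176


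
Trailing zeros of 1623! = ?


floor(1623/5) = 324
floor(1623/25) = 64
floor(1623/125) = 12
floor(1623/625) = 2
Total = 402

402 trailing zeros


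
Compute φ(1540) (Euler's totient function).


1540 = 2^2 × 5 × 7 × 11
Prime factors: 2, 5, 7, 11
φ(1540) = 1540 × (1-1/2) × (1-1/5) × (1-1/7) × (1-1/11)
= 1540 × 1/2 × 4/5 × 6/7 × 10/11 = 480

φ(1540) = 480


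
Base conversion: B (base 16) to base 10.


B (base 16) = 11 (decimal)
11 (decimal) = 11 (base 10)


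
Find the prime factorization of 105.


105 / 3 = 35
35 / 5 = 7
7 / 7 = 1
105 = 3 × 5 × 7


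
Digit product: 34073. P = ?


3 × 4 × 0 × 7 × 3 = 0


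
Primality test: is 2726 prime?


2726 / 2 = 1363 (exact division)
2726 is NOT prime.

No, 2726 is not prime


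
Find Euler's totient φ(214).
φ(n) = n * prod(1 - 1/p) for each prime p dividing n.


214 = 2 × 107
Prime factors: 2, 107
φ(214) = 214 × (1-1/2) × (1-1/107)
= 214 × 1/2 × 106/107 = 106

φ(214) = 106


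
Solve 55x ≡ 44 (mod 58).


GCD(55, 58) = 1, unique solution
a^(-1) mod 58 = 19
x = 19 * 44 mod 58 = 24

x ≡ 24 (mod 58)


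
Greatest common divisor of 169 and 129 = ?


169 = 1 * 129 + 40
129 = 3 * 40 + 9
40 = 4 * 9 + 4
9 = 2 * 4 + 1
4 = 4 * 1 + 0
GCD = 1


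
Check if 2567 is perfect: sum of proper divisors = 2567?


Proper divisors of 2567: 1, 17, 151
Sum = 1 + 17 + 151 = 169

No, 2567 is not perfect (169 ≠ 2567)


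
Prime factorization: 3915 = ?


3915 / 3 = 1305
1305 / 3 = 435
435 / 3 = 145
145 / 5 = 29
29 / 29 = 1
3915 = 3^3 × 5 × 29


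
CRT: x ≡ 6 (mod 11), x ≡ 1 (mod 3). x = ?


M = 11*3 = 33
M1 = M/11 = 3, M2 = M/3 = 11
M1^(-1) mod 11 = 4, M2^(-1) mod 3 = 2
x = 6*3*4 + 1*11*2 = 94
94 mod 33 = 28
Check: 28 mod 11 = 6 ✓, 28 mod 3 = 1 ✓

x ≡ 28 (mod 33)


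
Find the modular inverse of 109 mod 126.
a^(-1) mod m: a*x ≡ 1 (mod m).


Use the extended Euclidean algorithm on (126, 109); each row r = 126*s + 109*t:
r=126, s=1, t=0
r=109, s=0, t=1
q=1: r=17, s=1, t=-1   [126*(1) + 109*(-1) = 17]
q=6: r=7, s=-6, t=7   [126*(-6) + 109*(7) = 7]
q=2: r=3, s=13, t=-15   [126*(13) + 109*(-15) = 3]
q=2: r=1, s=-32, t=37   [126*(-32) + 109*(37) = 1]
q=3: r=0, s=109, t=-126   [126*(109) + 109*(-126) = 0]
GCD = 1 with t = 37, so 109*(37) ≡ 1 (mod 126)
Inverse = 37 mod 126 = 37
Check: 109 * 37 = 4033 ≡ 1 (mod 126)

109^(-1) ≡ 37 (mod 126)


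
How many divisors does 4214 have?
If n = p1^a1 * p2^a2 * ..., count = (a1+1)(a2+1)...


4214 = 2^1 × 7^2 × 43^1
d(4214) = (1+1) × (2+1) × (1+1) = 12

12 divisors


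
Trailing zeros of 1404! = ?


floor(1404/5) = 280
floor(1404/25) = 56
floor(1404/125) = 11
floor(1404/625) = 2
Total = 349

349 trailing zeros


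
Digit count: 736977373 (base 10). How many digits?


736977373 has 9 digits in base 10
floor(log10(736977373)) + 1 = floor(8.8675) + 1 = 9

9 digits (base 10)


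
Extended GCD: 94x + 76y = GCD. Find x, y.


Tabular extended Euclidean (each row: r = 94*s + 76*t):
r=94, s=1, t=0
r=76, s=0, t=1
q=1: r=18, s=1, t=-1   [94*(1) + 76*(-1) = 18]
q=4: r=4, s=-4, t=5   [94*(-4) + 76*(5) = 4]
q=4: r=2, s=17, t=-21   [94*(17) + 76*(-21) = 2]
q=2: r=0, s=-38, t=47   [94*(-38) + 76*(47) = 0]
GCD = 2; from the row with r=2: x=17, y=-21
Check: 94*(17) + 76*(-21) = 1598 - 1596 = 2

GCD = 2, x = 17, y = -21


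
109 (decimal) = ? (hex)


109 (base 10) = 109 (decimal)
109 (decimal) = 6D (base 16)


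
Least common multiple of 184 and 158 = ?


GCD(184, 158) = 2
LCM = 184*158/2 = 29072/2 = 14536

LCM = 14536


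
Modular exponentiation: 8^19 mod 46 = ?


8^1 mod 46 = 8
8^2 mod 46 = 18
8^3 mod 46 = 6
8^4 mod 46 = 2
8^5 mod 46 = 16
8^6 mod 46 = 36
8^7 mod 46 = 12
8^8 mod 46 = 4
8^9 mod 46 = 32
8^10 mod 46 = 26
8^11 mod 46 = 24
8^12 mod 46 = 8
8^13 mod 46 = 18
8^14 mod 46 = 6
8^15 mod 46 = 2
8^16 mod 46 = 16
8^17 mod 46 = 36
8^18 mod 46 = 12
8^19 mod 46 = 4


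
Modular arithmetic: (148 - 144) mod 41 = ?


148 - 144 = 4
4 mod 41 = 4


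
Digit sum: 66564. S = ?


6 + 6 + 5 + 6 + 4 = 27


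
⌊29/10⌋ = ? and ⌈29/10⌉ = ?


29/10 = 2.9000
floor = 2
ceil = 3

floor = 2, ceil = 3


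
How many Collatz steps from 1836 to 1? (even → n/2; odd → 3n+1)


1836 → 918 → 459 → 1378 → 689 → 2068 → 1034 → 517 → 1552 → 776 → 388 → 194 → 97 → 292 → 146 → 73 → 220 → 110 → 55 → 166 → 83 → 250 → 125 → 376 → 188 → 94 → 47 → 142 → 71 → 214 → 107 → 322 → 161 → 484 → 242 → 121 → 364 → 182 → 91 → 274 → 137 → 412 → 206 → 103 → 310 → 155 → 466 → 233 → 700 → 350 → 175 → 526 → 263 → 790 → 395 → 1186 → 593 → 1780 → 890 → 445 → 1336 → 668 → 334 → 167 → 502 → 251 → 754 → 377 → 1132 → 566 → 283 → 850 → 425 → 1276 → 638 → 319 → 958 → 479 → 1438 → 719 → 2158 → 1079 → 3238 → 1619 → 4858 → 2429 → 7288 → 3644 → 1822 → 911 → 2734 → 1367 → 4102 → 2051 → 6154 → 3077 → 9232 → 4616 → 2308 → 1154 → 577 → 1732 → 866 → 433 → 1300 → 650 → 325 → 976 → 488 → 244 → 122 → 61 → 184 → 92 → 46 → 23 → 70 → 35 → 106 → 53 → 160 → 80 → 40 → 20 → 10 → 5 → 16 → 8 → 4 → 2 → 1
Total steps = 130

130 steps


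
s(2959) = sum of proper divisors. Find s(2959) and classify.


Proper divisors: 1, 11, 269
Sum = 1 + 11 + 269 = 281
281 < 2959 → deficient

s(2959) = 281 (deficient)


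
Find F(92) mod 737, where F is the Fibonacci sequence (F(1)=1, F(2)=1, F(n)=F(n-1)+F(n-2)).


F(k) mod 737 for k=1..92:
1, 1, 2, 3, 5, 8, 13, 21, 34, 55, 89, 144, 233, 377, 610, 250, 123, 373, 496, 132, 628, 23, 651, 674, 588, 525, 376, 164, 540, 704, 507, 474, 244, 718, 225, 206, 431, 637, 331, 231, 562, 56, 618, 674, 555, 492, 310, 65, 375, 440, 78, 518, 596, 377, 236, 613, 112, 725, 100, 88, 188, 276, 464, 3, 467, 470, 200, 670, 133, 66, 199, 265, 464, 729, 456, 448, 167, 615, 45, 660, 705, 628, 596, 487, 346, 96, 442, 538, 243, 44, 287, 331
F(92) mod 737 = 331


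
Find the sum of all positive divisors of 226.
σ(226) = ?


Divisors of 226: 1, 2, 113, 226
Sum = 1 + 2 + 113 + 226 = 342

σ(226) = 342


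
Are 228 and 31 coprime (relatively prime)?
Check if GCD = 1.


Euclidean algorithm:
228 = 7 * 31 + 11
31 = 2 * 11 + 9
11 = 1 * 9 + 2
9 = 4 * 2 + 1
2 = 2 * 1 + 0
GCD(228, 31) = 1

Yes, coprime (GCD = 1)


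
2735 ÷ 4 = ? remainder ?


2735 = 4 * 683 + 3
Check: 2732 + 3 = 2735

q = 683, r = 3


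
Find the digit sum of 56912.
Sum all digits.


5 + 6 + 9 + 1 + 2 = 23


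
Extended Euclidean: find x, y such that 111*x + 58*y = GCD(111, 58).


Tabular extended Euclidean (each row: r = 111*s + 58*t):
r=111, s=1, t=0
r=58, s=0, t=1
q=1: r=53, s=1, t=-1   [111*(1) + 58*(-1) = 53]
q=1: r=5, s=-1, t=2   [111*(-1) + 58*(2) = 5]
q=10: r=3, s=11, t=-21   [111*(11) + 58*(-21) = 3]
q=1: r=2, s=-12, t=23   [111*(-12) + 58*(23) = 2]
q=1: r=1, s=23, t=-44   [111*(23) + 58*(-44) = 1]
q=2: r=0, s=-58, t=111   [111*(-58) + 58*(111) = 0]
GCD = 1; from the row with r=1: x=23, y=-44
Check: 111*(23) + 58*(-44) = 2553 - 2552 = 1

GCD = 1, x = 23, y = -44


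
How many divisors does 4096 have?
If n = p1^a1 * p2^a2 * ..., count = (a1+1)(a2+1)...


4096 = 2^12
d(4096) = (12+1) = 13

13 divisors


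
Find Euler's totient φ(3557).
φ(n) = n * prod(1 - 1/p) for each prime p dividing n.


3557 = 3557
Prime factors: 3557
φ(3557) = 3557 × (1-1/3557)
= 3557 × 3556/3557 = 3556

φ(3557) = 3556


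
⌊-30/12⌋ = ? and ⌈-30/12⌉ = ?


-30/12 = -2.5000
floor = -3
ceil = -2

floor = -3, ceil = -2


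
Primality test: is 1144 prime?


1144 / 2 = 572 (exact division)
1144 is NOT prime.

No, 1144 is not prime


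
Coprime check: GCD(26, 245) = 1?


Euclidean algorithm:
245 = 9 * 26 + 11
26 = 2 * 11 + 4
11 = 2 * 4 + 3
4 = 1 * 3 + 1
3 = 3 * 1 + 0
GCD(26, 245) = 1

Yes, coprime (GCD = 1)


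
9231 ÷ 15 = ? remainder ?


9231 = 15 * 615 + 6
Check: 9225 + 6 = 9231

q = 615, r = 6


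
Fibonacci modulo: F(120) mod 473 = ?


F(k) mod 473 for k=1..120:
1, 1, 2, 3, 5, 8, 13, 21, 34, 55, 89, 144, 233, 377, 137, 41, 178, 219, 397, 143, 67, 210, 277, 14, 291, 305, 123, 428, 78, 33, 111, 144, 255, 399, 181, 107, 288, 395, 210, 132, 342, 1, 343, 344, 214, 85, 299, 384, 210, 121, 331, 452, 310, 289, 126, 415, 68, 10, 78, 88, 166, 254, 420, 201, 148, 349, 24, 373, 397, 297, 221, 45, 266, 311, 104, 415, 46, 461, 34, 22, 56, 78, 134, 212, 346, 85, 431, 43, 1, 44, 45, 89, 134, 223, 357, 107, 464, 98, 89, 187, 276, 463, 266, 256, 49, 305, 354, 186, 67, 253, 320, 100, 420, 47, 467, 41, 35, 76, 111, 187
F(120) mod 473 = 187


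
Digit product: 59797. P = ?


5 × 9 × 7 × 9 × 7 = 19845


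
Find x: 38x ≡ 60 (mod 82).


GCD(38, 82) = 2 divides 60
Divide: 19x ≡ 30 (mod 41)
x ≡ 21 (mod 41)


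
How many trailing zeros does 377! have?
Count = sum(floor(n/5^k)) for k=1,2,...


floor(377/5) = 75
floor(377/25) = 15
floor(377/125) = 3
Total = 93

93 trailing zeros


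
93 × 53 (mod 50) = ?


93 × 53 = 4929
4929 mod 50 = 29


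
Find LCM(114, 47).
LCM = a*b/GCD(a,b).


GCD(114, 47) = 1
LCM = 114*47/1 = 5358/1 = 5358

LCM = 5358


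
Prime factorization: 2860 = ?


2860 / 2 = 1430
1430 / 2 = 715
715 / 5 = 143
143 / 11 = 13
13 / 13 = 1
2860 = 2^2 × 5 × 11 × 13


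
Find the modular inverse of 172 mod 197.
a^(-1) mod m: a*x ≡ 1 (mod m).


Use the extended Euclidean algorithm on (197, 172); each row r = 197*s + 172*t:
r=197, s=1, t=0
r=172, s=0, t=1
q=1: r=25, s=1, t=-1   [197*(1) + 172*(-1) = 25]
q=6: r=22, s=-6, t=7   [197*(-6) + 172*(7) = 22]
q=1: r=3, s=7, t=-8   [197*(7) + 172*(-8) = 3]
q=7: r=1, s=-55, t=63   [197*(-55) + 172*(63) = 1]
q=3: r=0, s=172, t=-197   [197*(172) + 172*(-197) = 0]
GCD = 1 with t = 63, so 172*(63) ≡ 1 (mod 197)
Inverse = 63 mod 197 = 63
Check: 172 * 63 = 10836 ≡ 1 (mod 197)

172^(-1) ≡ 63 (mod 197)


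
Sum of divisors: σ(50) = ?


Divisors of 50: 1, 2, 5, 10, 25, 50
Sum = 1 + 2 + 5 + 10 + 25 + 50 = 93

σ(50) = 93


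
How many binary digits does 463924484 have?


463924484 in base 2 = 11011101001101110110100000100
Number of digits = 29

29 digits (base 2)


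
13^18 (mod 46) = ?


13^1 mod 46 = 13
13^2 mod 46 = 31
13^3 mod 46 = 35
13^4 mod 46 = 41
13^5 mod 46 = 27
13^6 mod 46 = 29
13^7 mod 46 = 9
13^8 mod 46 = 25
13^9 mod 46 = 3
13^10 mod 46 = 39
13^11 mod 46 = 1
13^12 mod 46 = 13
13^13 mod 46 = 31
13^14 mod 46 = 35
13^15 mod 46 = 41
13^16 mod 46 = 27
13^17 mod 46 = 29
13^18 mod 46 = 9


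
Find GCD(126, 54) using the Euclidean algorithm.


126 = 2 * 54 + 18
54 = 3 * 18 + 0
GCD = 18


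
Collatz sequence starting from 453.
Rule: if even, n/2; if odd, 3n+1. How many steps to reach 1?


453 → 1360 → 680 → 340 → 170 → 85 → 256 → 128 → 64 → 32 → 16 → 8 → 4 → 2 → 1
Total steps = 14

14 steps


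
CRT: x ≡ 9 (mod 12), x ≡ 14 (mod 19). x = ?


M = 12*19 = 228
M1 = M/12 = 19, M2 = M/19 = 12
M1^(-1) mod 12 = 7, M2^(-1) mod 19 = 8
x = 9*19*7 + 14*12*8 = 2541
2541 mod 228 = 33
Check: 33 mod 12 = 9 ✓, 33 mod 19 = 14 ✓

x ≡ 33 (mod 228)


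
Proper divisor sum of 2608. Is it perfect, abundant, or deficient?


Proper divisors: 1, 2, 4, 8, 16, 163, 326, 652, 1304
Sum = 1 + 2 + 4 + 8 + 16 + 163 + 326 + 652 + 1304 = 2476
2476 < 2608 → deficient

s(2608) = 2476 (deficient)


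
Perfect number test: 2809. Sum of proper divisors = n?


Proper divisors of 2809: 1, 53
Sum = 1 + 53 = 54

No, 2809 is not perfect (54 ≠ 2809)


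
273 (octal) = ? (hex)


273 (base 8) = 187 (decimal)
187 (decimal) = BB (base 16)


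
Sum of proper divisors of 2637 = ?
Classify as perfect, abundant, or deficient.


Proper divisors: 1, 3, 9, 293, 879
Sum = 1 + 3 + 9 + 293 + 879 = 1185
1185 < 2637 → deficient

s(2637) = 1185 (deficient)


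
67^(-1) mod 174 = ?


Use the extended Euclidean algorithm on (174, 67); each row r = 174*s + 67*t:
r=174, s=1, t=0
r=67, s=0, t=1
q=2: r=40, s=1, t=-2   [174*(1) + 67*(-2) = 40]
q=1: r=27, s=-1, t=3   [174*(-1) + 67*(3) = 27]
q=1: r=13, s=2, t=-5   [174*(2) + 67*(-5) = 13]
q=2: r=1, s=-5, t=13   [174*(-5) + 67*(13) = 1]
q=13: r=0, s=67, t=-174   [174*(67) + 67*(-174) = 0]
GCD = 1 with t = 13, so 67*(13) ≡ 1 (mod 174)
Inverse = 13 mod 174 = 13
Check: 67 * 13 = 871 ≡ 1 (mod 174)

67^(-1) ≡ 13 (mod 174)


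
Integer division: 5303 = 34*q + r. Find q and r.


5303 = 34 * 155 + 33
Check: 5270 + 33 = 5303

q = 155, r = 33


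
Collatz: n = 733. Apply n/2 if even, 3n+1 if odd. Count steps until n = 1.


733 → 2200 → 1100 → 550 → 275 → 826 → 413 → 1240 → 620 → 310 → 155 → 466 → 233 → 700 → 350 → 175 → 526 → 263 → 790 → 395 → 1186 → 593 → 1780 → 890 → 445 → 1336 → 668 → 334 → 167 → 502 → 251 → 754 → 377 → 1132 → 566 → 283 → 850 → 425 → 1276 → 638 → 319 → 958 → 479 → 1438 → 719 → 2158 → 1079 → 3238 → 1619 → 4858 → 2429 → 7288 → 3644 → 1822 → 911 → 2734 → 1367 → 4102 → 2051 → 6154 → 3077 → 9232 → 4616 → 2308 → 1154 → 577 → 1732 → 866 → 433 → 1300 → 650 → 325 → 976 → 488 → 244 → 122 → 61 → 184 → 92 → 46 → 23 → 70 → 35 → 106 → 53 → 160 → 80 → 40 → 20 → 10 → 5 → 16 → 8 → 4 → 2 → 1
Total steps = 95

95 steps


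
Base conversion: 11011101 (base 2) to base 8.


11011101 (base 2) = 221 (decimal)
221 (decimal) = 335 (base 8)


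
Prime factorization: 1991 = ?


1991 / 11 = 181
181 / 181 = 1
1991 = 11 × 181


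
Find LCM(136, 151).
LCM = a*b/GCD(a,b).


GCD(136, 151) = 1
LCM = 136*151/1 = 20536/1 = 20536

LCM = 20536


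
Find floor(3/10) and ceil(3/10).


3/10 = 0.3000
floor = 0
ceil = 1

floor = 0, ceil = 1


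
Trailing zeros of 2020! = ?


floor(2020/5) = 404
floor(2020/25) = 80
floor(2020/125) = 16
floor(2020/625) = 3
Total = 503

503 trailing zeros


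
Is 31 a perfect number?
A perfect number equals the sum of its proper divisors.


Proper divisors of 31: 1
Sum = 1 = 1

No, 31 is not perfect (1 ≠ 31)


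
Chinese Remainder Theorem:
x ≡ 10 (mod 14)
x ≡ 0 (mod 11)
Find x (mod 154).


M = 14*11 = 154
M1 = M/14 = 11, M2 = M/11 = 14
M1^(-1) mod 14 = 9, M2^(-1) mod 11 = 4
x = 10*11*9 + 0*14*4 = 990
990 mod 154 = 66
Check: 66 mod 14 = 10 ✓, 66 mod 11 = 0 ✓

x ≡ 66 (mod 154)


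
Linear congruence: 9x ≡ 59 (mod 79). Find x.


GCD(9, 79) = 1, unique solution
a^(-1) mod 79 = 44
x = 44 * 59 mod 79 = 68

x ≡ 68 (mod 79)


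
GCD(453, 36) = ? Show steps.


453 = 12 * 36 + 21
36 = 1 * 21 + 15
21 = 1 * 15 + 6
15 = 2 * 6 + 3
6 = 2 * 3 + 0
GCD = 3


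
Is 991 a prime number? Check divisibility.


Check divisors up to sqrt(991) = 31.4802
No divisors found.
991 is prime.

Yes, 991 is prime


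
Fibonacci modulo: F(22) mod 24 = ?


F(k) mod 24 for k=1..22:
1, 1, 2, 3, 5, 8, 13, 21, 10, 7, 17, 0, 17, 17, 10, 3, 13, 16, 5, 21, 2, 23
F(22) mod 24 = 23


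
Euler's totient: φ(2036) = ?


2036 = 2^2 × 509
Prime factors: 2, 509
φ(2036) = 2036 × (1-1/2) × (1-1/509)
= 2036 × 1/2 × 508/509 = 1016

φ(2036) = 1016


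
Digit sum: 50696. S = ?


5 + 0 + 6 + 9 + 6 = 26


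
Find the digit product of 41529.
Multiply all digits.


4 × 1 × 5 × 2 × 9 = 360


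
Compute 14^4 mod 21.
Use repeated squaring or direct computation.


14^1 mod 21 = 14
14^2 mod 21 = 7
14^3 mod 21 = 14
14^4 mod 21 = 7


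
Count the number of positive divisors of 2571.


2571 = 3^1 × 857^1
d(2571) = (1+1) × (1+1) = 4

4 divisors


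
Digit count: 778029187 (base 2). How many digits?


778029187 in base 2 = 101110010111111100100010000011
Number of digits = 30

30 digits (base 2)


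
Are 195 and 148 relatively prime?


Euclidean algorithm:
195 = 1 * 148 + 47
148 = 3 * 47 + 7
47 = 6 * 7 + 5
7 = 1 * 5 + 2
5 = 2 * 2 + 1
2 = 2 * 1 + 0
GCD(195, 148) = 1

Yes, coprime (GCD = 1)


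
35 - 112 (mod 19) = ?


35 - 112 = -77
-77 mod 19 = 18


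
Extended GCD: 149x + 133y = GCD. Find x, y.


Tabular extended Euclidean (each row: r = 149*s + 133*t):
r=149, s=1, t=0
r=133, s=0, t=1
q=1: r=16, s=1, t=-1   [149*(1) + 133*(-1) = 16]
q=8: r=5, s=-8, t=9   [149*(-8) + 133*(9) = 5]
q=3: r=1, s=25, t=-28   [149*(25) + 133*(-28) = 1]
q=5: r=0, s=-133, t=149   [149*(-133) + 133*(149) = 0]
GCD = 1; from the row with r=1: x=25, y=-28
Check: 149*(25) + 133*(-28) = 3725 - 3724 = 1

GCD = 1, x = 25, y = -28


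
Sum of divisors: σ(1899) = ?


Divisors of 1899: 1, 3, 9, 211, 633, 1899
Sum = 1 + 3 + 9 + 211 + 633 + 1899 = 2756

σ(1899) = 2756


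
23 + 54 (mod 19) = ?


23 + 54 = 77
77 mod 19 = 1


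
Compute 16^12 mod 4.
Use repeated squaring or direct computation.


16^1 mod 4 = 0
16^2 mod 4 = 0
16^3 mod 4 = 0
16^4 mod 4 = 0
16^5 mod 4 = 0
16^6 mod 4 = 0
16^7 mod 4 = 0
16^8 mod 4 = 0
16^9 mod 4 = 0
16^10 mod 4 = 0
16^11 mod 4 = 0
16^12 mod 4 = 0


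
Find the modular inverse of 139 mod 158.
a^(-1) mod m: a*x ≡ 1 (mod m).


Use the extended Euclidean algorithm on (158, 139); each row r = 158*s + 139*t:
r=158, s=1, t=0
r=139, s=0, t=1
q=1: r=19, s=1, t=-1   [158*(1) + 139*(-1) = 19]
q=7: r=6, s=-7, t=8   [158*(-7) + 139*(8) = 6]
q=3: r=1, s=22, t=-25   [158*(22) + 139*(-25) = 1]
q=6: r=0, s=-139, t=158   [158*(-139) + 139*(158) = 0]
GCD = 1 with t = -25, so 139*(-25) ≡ 1 (mod 158)
Inverse = -25 mod 158 = 133
Check: 139 * 133 = 18487 ≡ 1 (mod 158)

139^(-1) ≡ 133 (mod 158)


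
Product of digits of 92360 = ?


9 × 2 × 3 × 6 × 0 = 0


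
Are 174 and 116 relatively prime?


Euclidean algorithm:
174 = 1 * 116 + 58
116 = 2 * 58 + 0
GCD(174, 116) = 58

No, not coprime (GCD = 58)


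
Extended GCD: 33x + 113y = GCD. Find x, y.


Tabular extended Euclidean (each row: r = 33*s + 113*t):
r=33, s=1, t=0
r=113, s=0, t=1
q=0: r=33, s=1, t=0   [33*(1) + 113*(0) = 33]
q=3: r=14, s=-3, t=1   [33*(-3) + 113*(1) = 14]
q=2: r=5, s=7, t=-2   [33*(7) + 113*(-2) = 5]
q=2: r=4, s=-17, t=5   [33*(-17) + 113*(5) = 4]
q=1: r=1, s=24, t=-7   [33*(24) + 113*(-7) = 1]
q=4: r=0, s=-113, t=33   [33*(-113) + 113*(33) = 0]
GCD = 1; from the row with r=1: x=24, y=-7
Check: 33*(24) + 113*(-7) = 792 - 791 = 1

GCD = 1, x = 24, y = -7


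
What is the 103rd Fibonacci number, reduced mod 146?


F(k) mod 146 for k=1..103:
1, 1, 2, 3, 5, 8, 13, 21, 34, 55, 89, 144, 87, 85, 26, 111, 137, 102, 93, 49, 142, 45, 41, 86, 127, 67, 48, 115, 17, 132, 3, 135, 138, 127, 119, 100, 73, 27, 100, 127, 81, 62, 143, 59, 56, 115, 25, 140, 19, 13, 32, 45, 77, 122, 53, 29, 82, 111, 47, 12, 59, 71, 130, 55, 39, 94, 133, 81, 68, 3, 71, 74, 145, 73, 72, 145, 71, 70, 141, 65, 60, 125, 39, 18, 57, 75, 132, 61, 47, 108, 9, 117, 126, 97, 77, 28, 105, 133, 92, 79, 25, 104, 129
F(103) mod 146 = 129


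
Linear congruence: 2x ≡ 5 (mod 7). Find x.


GCD(2, 7) = 1, unique solution
a^(-1) mod 7 = 4
x = 4 * 5 mod 7 = 6

x ≡ 6 (mod 7)


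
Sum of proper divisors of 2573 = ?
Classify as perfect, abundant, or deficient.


Proper divisors: 1, 31, 83
Sum = 1 + 31 + 83 = 115
115 < 2573 → deficient

s(2573) = 115 (deficient)


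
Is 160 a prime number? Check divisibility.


160 / 2 = 80 (exact division)
160 is NOT prime.

No, 160 is not prime


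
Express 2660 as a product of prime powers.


2660 / 2 = 1330
1330 / 2 = 665
665 / 5 = 133
133 / 7 = 19
19 / 19 = 1
2660 = 2^2 × 5 × 7 × 19


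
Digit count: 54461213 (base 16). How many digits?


54461213 in base 16 = 33F031D
Number of digits = 7

7 digits (base 16)


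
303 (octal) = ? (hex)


303 (base 8) = 195 (decimal)
195 (decimal) = C3 (base 16)


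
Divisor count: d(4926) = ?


4926 = 2^1 × 3^1 × 821^1
d(4926) = (1+1) × (1+1) × (1+1) = 8

8 divisors


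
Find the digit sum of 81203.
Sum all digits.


8 + 1 + 2 + 0 + 3 = 14


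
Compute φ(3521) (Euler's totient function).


3521 = 7 × 503
Prime factors: 7, 503
φ(3521) = 3521 × (1-1/7) × (1-1/503)
= 3521 × 6/7 × 502/503 = 3012

φ(3521) = 3012


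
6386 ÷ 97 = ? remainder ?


6386 = 97 * 65 + 81
Check: 6305 + 81 = 6386

q = 65, r = 81


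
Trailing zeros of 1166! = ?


floor(1166/5) = 233
floor(1166/25) = 46
floor(1166/125) = 9
floor(1166/625) = 1
Total = 289

289 trailing zeros


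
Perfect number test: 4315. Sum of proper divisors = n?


Proper divisors of 4315: 1, 5, 863
Sum = 1 + 5 + 863 = 869

No, 4315 is not perfect (869 ≠ 4315)


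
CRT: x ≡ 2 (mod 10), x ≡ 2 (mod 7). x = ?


M = 10*7 = 70
M1 = M/10 = 7, M2 = M/7 = 10
M1^(-1) mod 10 = 3, M2^(-1) mod 7 = 5
x = 2*7*3 + 2*10*5 = 142
142 mod 70 = 2
Check: 2 mod 10 = 2 ✓, 2 mod 7 = 2 ✓

x ≡ 2 (mod 70)


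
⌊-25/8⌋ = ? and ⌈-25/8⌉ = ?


-25/8 = -3.1250
floor = -4
ceil = -3

floor = -4, ceil = -3


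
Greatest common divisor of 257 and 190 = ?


257 = 1 * 190 + 67
190 = 2 * 67 + 56
67 = 1 * 56 + 11
56 = 5 * 11 + 1
11 = 11 * 1 + 0
GCD = 1


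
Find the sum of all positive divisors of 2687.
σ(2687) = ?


Divisors of 2687: 1, 2687
Sum = 1 + 2687 = 2688

σ(2687) = 2688


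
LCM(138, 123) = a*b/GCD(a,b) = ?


GCD(138, 123) = 3
LCM = 138*123/3 = 16974/3 = 5658

LCM = 5658


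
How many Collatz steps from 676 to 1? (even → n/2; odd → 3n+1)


676 → 338 → 169 → 508 → 254 → 127 → 382 → 191 → 574 → 287 → 862 → 431 → 1294 → 647 → 1942 → 971 → 2914 → 1457 → 4372 → 2186 → 1093 → 3280 → 1640 → 820 → 410 → 205 → 616 → 308 → 154 → 77 → 232 → 116 → 58 → 29 → 88 → 44 → 22 → 11 → 34 → 17 → 52 → 26 → 13 → 40 → 20 → 10 → 5 → 16 → 8 → 4 → 2 → 1
Total steps = 51

51 steps


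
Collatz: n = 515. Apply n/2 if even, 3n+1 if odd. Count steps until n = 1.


515 → 1546 → 773 → 2320 → 1160 → 580 → 290 → 145 → 436 → 218 → 109 → 328 → 164 → 82 → 41 → 124 → 62 → 31 → 94 → 47 → 142 → 71 → 214 → 107 → 322 → 161 → 484 → 242 → 121 → 364 → 182 → 91 → 274 → 137 → 412 → 206 → 103 → 310 → 155 → 466 → 233 → 700 → 350 → 175 → 526 → 263 → 790 → 395 → 1186 → 593 → 1780 → 890 → 445 → 1336 → 668 → 334 → 167 → 502 → 251 → 754 → 377 → 1132 → 566 → 283 → 850 → 425 → 1276 → 638 → 319 → 958 → 479 → 1438 → 719 → 2158 → 1079 → 3238 → 1619 → 4858 → 2429 → 7288 → 3644 → 1822 → 911 → 2734 → 1367 → 4102 → 2051 → 6154 → 3077 → 9232 → 4616 → 2308 → 1154 → 577 → 1732 → 866 → 433 → 1300 → 650 → 325 → 976 → 488 → 244 → 122 → 61 → 184 → 92 → 46 → 23 → 70 → 35 → 106 → 53 → 160 → 80 → 40 → 20 → 10 → 5 → 16 → 8 → 4 → 2 → 1
Total steps = 123

123 steps


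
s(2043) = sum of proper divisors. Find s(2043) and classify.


Proper divisors: 1, 3, 9, 227, 681
Sum = 1 + 3 + 9 + 227 + 681 = 921
921 < 2043 → deficient

s(2043) = 921 (deficient)


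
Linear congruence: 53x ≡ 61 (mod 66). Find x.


GCD(53, 66) = 1, unique solution
a^(-1) mod 66 = 5
x = 5 * 61 mod 66 = 41

x ≡ 41 (mod 66)


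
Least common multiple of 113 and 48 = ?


GCD(113, 48) = 1
LCM = 113*48/1 = 5424/1 = 5424

LCM = 5424


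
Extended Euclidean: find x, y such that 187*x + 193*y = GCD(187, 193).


Tabular extended Euclidean (each row: r = 187*s + 193*t):
r=187, s=1, t=0
r=193, s=0, t=1
q=0: r=187, s=1, t=0   [187*(1) + 193*(0) = 187]
q=1: r=6, s=-1, t=1   [187*(-1) + 193*(1) = 6]
q=31: r=1, s=32, t=-31   [187*(32) + 193*(-31) = 1]
q=6: r=0, s=-193, t=187   [187*(-193) + 193*(187) = 0]
GCD = 1; from the row with r=1: x=32, y=-31
Check: 187*(32) + 193*(-31) = 5984 - 5983 = 1

GCD = 1, x = 32, y = -31


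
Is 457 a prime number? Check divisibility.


Check divisors up to sqrt(457) = 21.3776
No divisors found.
457 is prime.

Yes, 457 is prime


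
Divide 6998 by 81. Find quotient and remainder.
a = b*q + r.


6998 = 81 * 86 + 32
Check: 6966 + 32 = 6998

q = 86, r = 32


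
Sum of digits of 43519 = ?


4 + 3 + 5 + 1 + 9 = 22


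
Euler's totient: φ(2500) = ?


2500 = 2^2 × 5^4
Prime factors: 2, 5
φ(2500) = 2500 × (1-1/2) × (1-1/5)
= 2500 × 1/2 × 4/5 = 1000

φ(2500) = 1000


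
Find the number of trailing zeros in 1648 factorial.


floor(1648/5) = 329
floor(1648/25) = 65
floor(1648/125) = 13
floor(1648/625) = 2
Total = 409

409 trailing zeros


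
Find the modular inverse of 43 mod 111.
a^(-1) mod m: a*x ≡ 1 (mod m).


Use the extended Euclidean algorithm on (111, 43); each row r = 111*s + 43*t:
r=111, s=1, t=0
r=43, s=0, t=1
q=2: r=25, s=1, t=-2   [111*(1) + 43*(-2) = 25]
q=1: r=18, s=-1, t=3   [111*(-1) + 43*(3) = 18]
q=1: r=7, s=2, t=-5   [111*(2) + 43*(-5) = 7]
q=2: r=4, s=-5, t=13   [111*(-5) + 43*(13) = 4]
q=1: r=3, s=7, t=-18   [111*(7) + 43*(-18) = 3]
q=1: r=1, s=-12, t=31   [111*(-12) + 43*(31) = 1]
q=3: r=0, s=43, t=-111   [111*(43) + 43*(-111) = 0]
GCD = 1 with t = 31, so 43*(31) ≡ 1 (mod 111)
Inverse = 31 mod 111 = 31
Check: 43 * 31 = 1333 ≡ 1 (mod 111)

43^(-1) ≡ 31 (mod 111)


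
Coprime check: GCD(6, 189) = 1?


Euclidean algorithm:
189 = 31 * 6 + 3
6 = 2 * 3 + 0
GCD(6, 189) = 3

No, not coprime (GCD = 3)


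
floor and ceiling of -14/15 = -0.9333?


-14/15 = -0.9333
floor = -1
ceil = 0

floor = -1, ceil = 0


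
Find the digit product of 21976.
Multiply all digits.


2 × 1 × 9 × 7 × 6 = 756


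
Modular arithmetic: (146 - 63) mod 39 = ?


146 - 63 = 83
83 mod 39 = 5


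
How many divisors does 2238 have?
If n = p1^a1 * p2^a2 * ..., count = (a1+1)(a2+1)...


2238 = 2^1 × 3^1 × 373^1
d(2238) = (1+1) × (1+1) × (1+1) = 8

8 divisors


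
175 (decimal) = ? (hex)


175 (base 10) = 175 (decimal)
175 (decimal) = AF (base 16)


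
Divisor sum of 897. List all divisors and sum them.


Divisors of 897: 1, 3, 13, 23, 39, 69, 299, 897
Sum = 1 + 3 + 13 + 23 + 39 + 69 + 299 + 897 = 1344

σ(897) = 1344


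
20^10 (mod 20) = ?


20^1 mod 20 = 0
20^2 mod 20 = 0
20^3 mod 20 = 0
20^4 mod 20 = 0
20^5 mod 20 = 0
20^6 mod 20 = 0
20^7 mod 20 = 0
20^8 mod 20 = 0
20^9 mod 20 = 0
20^10 mod 20 = 0


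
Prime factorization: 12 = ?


12 / 2 = 6
6 / 2 = 3
3 / 3 = 1
12 = 2^2 × 3


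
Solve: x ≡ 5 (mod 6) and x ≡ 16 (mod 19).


M = 6*19 = 114
M1 = M/6 = 19, M2 = M/19 = 6
M1^(-1) mod 6 = 1, M2^(-1) mod 19 = 16
x = 5*19*1 + 16*6*16 = 1631
1631 mod 114 = 35
Check: 35 mod 6 = 5 ✓, 35 mod 19 = 16 ✓

x ≡ 35 (mod 114)


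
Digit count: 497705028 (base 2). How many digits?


497705028 in base 2 = 11101101010100110000001000100
Number of digits = 29

29 digits (base 2)


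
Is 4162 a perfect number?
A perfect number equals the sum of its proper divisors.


Proper divisors of 4162: 1, 2, 2081
Sum = 1 + 2 + 2081 = 2084

No, 4162 is not perfect (2084 ≠ 4162)


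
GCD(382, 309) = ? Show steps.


382 = 1 * 309 + 73
309 = 4 * 73 + 17
73 = 4 * 17 + 5
17 = 3 * 5 + 2
5 = 2 * 2 + 1
2 = 2 * 1 + 0
GCD = 1


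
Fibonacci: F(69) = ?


Sequence: 1, 1, 2, 3, 5, 8, 13, 21, 34, 55, 89, 144, 233, 377, 610, 987, 1597, 2584, 4181, 6765, 10946, 17711, 28657, 46368, 75025, 121393, 196418, 317811, 514229, 832040, 1346269, 2178309, 3524578, 5702887, 9227465, 14930352, 24157817, 39088169, 63245986, 102334155, 165580141, 267914296, 433494437, 701408733, 1134903170, 1836311903, 2971215073, 4807526976, 7778742049, 12586269025, 20365011074, 32951280099, 53316291173, 86267571272, 139583862445, 225851433717, 365435296162, 591286729879, 956722026041, 1548008755920, 2504730781961, 4052739537881, 6557470319842, 10610209857723, 17167680177565, 27777890035288, 44945570212853, 72723460248141, 117669030460994
F(69) = 117669030460994


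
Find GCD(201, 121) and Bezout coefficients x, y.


Tabular extended Euclidean (each row: r = 201*s + 121*t):
r=201, s=1, t=0
r=121, s=0, t=1
q=1: r=80, s=1, t=-1   [201*(1) + 121*(-1) = 80]
q=1: r=41, s=-1, t=2   [201*(-1) + 121*(2) = 41]
q=1: r=39, s=2, t=-3   [201*(2) + 121*(-3) = 39]
q=1: r=2, s=-3, t=5   [201*(-3) + 121*(5) = 2]
q=19: r=1, s=59, t=-98   [201*(59) + 121*(-98) = 1]
q=2: r=0, s=-121, t=201   [201*(-121) + 121*(201) = 0]
GCD = 1; from the row with r=1: x=59, y=-98
Check: 201*(59) + 121*(-98) = 11859 - 11858 = 1

GCD = 1, x = 59, y = -98


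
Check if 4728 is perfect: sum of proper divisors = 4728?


Proper divisors of 4728: 1, 2, 3, 4, 6, 8, 12, 24, 197, 394, 591, 788, 1182, 1576, 2364
Sum = 1 + 2 + 3 + 4 + 6 + 8 + 12 + 24 + 197 + 394 + 591 + 788 + 1182 + 1576 + 2364 = 7152

No, 4728 is not perfect (7152 ≠ 4728)


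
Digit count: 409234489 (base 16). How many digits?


409234489 in base 16 = 18646C39
Number of digits = 8

8 digits (base 16)


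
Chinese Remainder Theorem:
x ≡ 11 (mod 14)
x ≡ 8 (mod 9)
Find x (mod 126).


M = 14*9 = 126
M1 = M/14 = 9, M2 = M/9 = 14
M1^(-1) mod 14 = 11, M2^(-1) mod 9 = 2
x = 11*9*11 + 8*14*2 = 1313
1313 mod 126 = 53
Check: 53 mod 14 = 11 ✓, 53 mod 9 = 8 ✓

x ≡ 53 (mod 126)


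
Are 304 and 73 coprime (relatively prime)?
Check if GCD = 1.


Euclidean algorithm:
304 = 4 * 73 + 12
73 = 6 * 12 + 1
12 = 12 * 1 + 0
GCD(304, 73) = 1

Yes, coprime (GCD = 1)


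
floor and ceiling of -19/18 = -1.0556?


-19/18 = -1.0556
floor = -2
ceil = -1

floor = -2, ceil = -1


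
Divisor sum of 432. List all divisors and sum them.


Divisors of 432: 1, 2, 3, 4, 6, 8, 9, 12, 16, 18, 24, 27, 36, 48, 54, 72, 108, 144, 216, 432
Sum = 1 + 2 + 3 + 4 + 6 + 8 + 9 + 12 + 16 + 18 + 24 + 27 + 36 + 48 + 54 + 72 + 108 + 144 + 216 + 432 = 1240

σ(432) = 1240


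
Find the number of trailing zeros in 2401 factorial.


floor(2401/5) = 480
floor(2401/25) = 96
floor(2401/125) = 19
floor(2401/625) = 3
Total = 598

598 trailing zeros


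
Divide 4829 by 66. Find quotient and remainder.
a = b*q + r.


4829 = 66 * 73 + 11
Check: 4818 + 11 = 4829

q = 73, r = 11


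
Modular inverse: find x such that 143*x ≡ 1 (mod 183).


Use the extended Euclidean algorithm on (183, 143); each row r = 183*s + 143*t:
r=183, s=1, t=0
r=143, s=0, t=1
q=1: r=40, s=1, t=-1   [183*(1) + 143*(-1) = 40]
q=3: r=23, s=-3, t=4   [183*(-3) + 143*(4) = 23]
q=1: r=17, s=4, t=-5   [183*(4) + 143*(-5) = 17]
q=1: r=6, s=-7, t=9   [183*(-7) + 143*(9) = 6]
q=2: r=5, s=18, t=-23   [183*(18) + 143*(-23) = 5]
q=1: r=1, s=-25, t=32   [183*(-25) + 143*(32) = 1]
q=5: r=0, s=143, t=-183   [183*(143) + 143*(-183) = 0]
GCD = 1 with t = 32, so 143*(32) ≡ 1 (mod 183)
Inverse = 32 mod 183 = 32
Check: 143 * 32 = 4576 ≡ 1 (mod 183)

143^(-1) ≡ 32 (mod 183)


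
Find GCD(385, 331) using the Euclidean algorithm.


385 = 1 * 331 + 54
331 = 6 * 54 + 7
54 = 7 * 7 + 5
7 = 1 * 5 + 2
5 = 2 * 2 + 1
2 = 2 * 1 + 0
GCD = 1


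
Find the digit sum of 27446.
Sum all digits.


2 + 7 + 4 + 4 + 6 = 23


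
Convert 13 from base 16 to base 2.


13 (base 16) = 19 (decimal)
19 (decimal) = 10011 (base 2)


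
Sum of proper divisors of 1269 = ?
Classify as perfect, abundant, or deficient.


Proper divisors: 1, 3, 9, 27, 47, 141, 423
Sum = 1 + 3 + 9 + 27 + 47 + 141 + 423 = 651
651 < 1269 → deficient

s(1269) = 651 (deficient)


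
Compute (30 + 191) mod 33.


30 + 191 = 221
221 mod 33 = 23


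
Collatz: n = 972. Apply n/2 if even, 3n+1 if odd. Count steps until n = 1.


972 → 486 → 243 → 730 → 365 → 1096 → 548 → 274 → 137 → 412 → 206 → 103 → 310 → 155 → 466 → 233 → 700 → 350 → 175 → 526 → 263 → 790 → 395 → 1186 → 593 → 1780 → 890 → 445 → 1336 → 668 → 334 → 167 → 502 → 251 → 754 → 377 → 1132 → 566 → 283 → 850 → 425 → 1276 → 638 → 319 → 958 → 479 → 1438 → 719 → 2158 → 1079 → 3238 → 1619 → 4858 → 2429 → 7288 → 3644 → 1822 → 911 → 2734 → 1367 → 4102 → 2051 → 6154 → 3077 → 9232 → 4616 → 2308 → 1154 → 577 → 1732 → 866 → 433 → 1300 → 650 → 325 → 976 → 488 → 244 → 122 → 61 → 184 → 92 → 46 → 23 → 70 → 35 → 106 → 53 → 160 → 80 → 40 → 20 → 10 → 5 → 16 → 8 → 4 → 2 → 1
Total steps = 98

98 steps


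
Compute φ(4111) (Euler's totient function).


4111 = 4111
Prime factors: 4111
φ(4111) = 4111 × (1-1/4111)
= 4111 × 4110/4111 = 4110

φ(4111) = 4110


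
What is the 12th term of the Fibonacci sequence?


Sequence: 1, 1, 2, 3, 5, 8, 13, 21, 34, 55, 89, 144
F(12) = 144


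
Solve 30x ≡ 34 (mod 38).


GCD(30, 38) = 2 divides 34
Divide: 15x ≡ 17 (mod 19)
x ≡ 10 (mod 19)


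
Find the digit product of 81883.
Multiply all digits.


8 × 1 × 8 × 8 × 3 = 1536


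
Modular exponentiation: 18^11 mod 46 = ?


18^1 mod 46 = 18
18^2 mod 46 = 2
18^3 mod 46 = 36
18^4 mod 46 = 4
18^5 mod 46 = 26
18^6 mod 46 = 8
18^7 mod 46 = 6
18^8 mod 46 = 16
18^9 mod 46 = 12
18^10 mod 46 = 32
18^11 mod 46 = 24


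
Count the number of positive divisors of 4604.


4604 = 2^2 × 1151^1
d(4604) = (2+1) × (1+1) = 6

6 divisors


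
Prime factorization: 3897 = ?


3897 / 3 = 1299
1299 / 3 = 433
433 / 433 = 1
3897 = 3^2 × 433


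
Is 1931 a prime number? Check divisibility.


Check divisors up to sqrt(1931) = 43.9431
No divisors found.
1931 is prime.

Yes, 1931 is prime


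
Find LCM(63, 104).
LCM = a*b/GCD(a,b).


GCD(63, 104) = 1
LCM = 63*104/1 = 6552/1 = 6552

LCM = 6552


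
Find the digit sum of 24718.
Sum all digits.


2 + 4 + 7 + 1 + 8 = 22


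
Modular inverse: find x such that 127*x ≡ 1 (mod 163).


Use the extended Euclidean algorithm on (163, 127); each row r = 163*s + 127*t:
r=163, s=1, t=0
r=127, s=0, t=1
q=1: r=36, s=1, t=-1   [163*(1) + 127*(-1) = 36]
q=3: r=19, s=-3, t=4   [163*(-3) + 127*(4) = 19]
q=1: r=17, s=4, t=-5   [163*(4) + 127*(-5) = 17]
q=1: r=2, s=-7, t=9   [163*(-7) + 127*(9) = 2]
q=8: r=1, s=60, t=-77   [163*(60) + 127*(-77) = 1]
q=2: r=0, s=-127, t=163   [163*(-127) + 127*(163) = 0]
GCD = 1 with t = -77, so 127*(-77) ≡ 1 (mod 163)
Inverse = -77 mod 163 = 86
Check: 127 * 86 = 10922 ≡ 1 (mod 163)

127^(-1) ≡ 86 (mod 163)


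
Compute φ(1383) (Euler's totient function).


1383 = 3 × 461
Prime factors: 3, 461
φ(1383) = 1383 × (1-1/3) × (1-1/461)
= 1383 × 2/3 × 460/461 = 920

φ(1383) = 920


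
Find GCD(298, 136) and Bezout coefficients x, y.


Tabular extended Euclidean (each row: r = 298*s + 136*t):
r=298, s=1, t=0
r=136, s=0, t=1
q=2: r=26, s=1, t=-2   [298*(1) + 136*(-2) = 26]
q=5: r=6, s=-5, t=11   [298*(-5) + 136*(11) = 6]
q=4: r=2, s=21, t=-46   [298*(21) + 136*(-46) = 2]
q=3: r=0, s=-68, t=149   [298*(-68) + 136*(149) = 0]
GCD = 2; from the row with r=2: x=21, y=-46
Check: 298*(21) + 136*(-46) = 6258 - 6256 = 2

GCD = 2, x = 21, y = -46


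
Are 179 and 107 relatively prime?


Euclidean algorithm:
179 = 1 * 107 + 72
107 = 1 * 72 + 35
72 = 2 * 35 + 2
35 = 17 * 2 + 1
2 = 2 * 1 + 0
GCD(179, 107) = 1

Yes, coprime (GCD = 1)


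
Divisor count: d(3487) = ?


3487 = 11^1 × 317^1
d(3487) = (1+1) × (1+1) = 4

4 divisors


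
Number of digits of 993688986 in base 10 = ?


993688986 has 9 digits in base 10
floor(log10(993688986)) + 1 = floor(8.9973) + 1 = 9

9 digits (base 10)


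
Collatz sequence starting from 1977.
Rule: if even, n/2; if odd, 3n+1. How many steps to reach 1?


1977 → 5932 → 2966 → 1483 → 4450 → 2225 → 6676 → 3338 → 1669 → 5008 → 2504 → 1252 → 626 → 313 → 940 → 470 → 235 → 706 → 353 → 1060 → 530 → 265 → 796 → 398 → 199 → 598 → 299 → 898 → 449 → 1348 → 674 → 337 → 1012 → 506 → 253 → 760 → 380 → 190 → 95 → 286 → 143 → 430 → 215 → 646 → 323 → 970 → 485 → 1456 → 728 → 364 → 182 → 91 → 274 → 137 → 412 → 206 → 103 → 310 → 155 → 466 → 233 → 700 → 350 → 175 → 526 → 263 → 790 → 395 → 1186 → 593 → 1780 → 890 → 445 → 1336 → 668 → 334 → 167 → 502 → 251 → 754 → 377 → 1132 → 566 → 283 → 850 → 425 → 1276 → 638 → 319 → 958 → 479 → 1438 → 719 → 2158 → 1079 → 3238 → 1619 → 4858 → 2429 → 7288 → 3644 → 1822 → 911 → 2734 → 1367 → 4102 → 2051 → 6154 → 3077 → 9232 → 4616 → 2308 → 1154 → 577 → 1732 → 866 → 433 → 1300 → 650 → 325 → 976 → 488 → 244 → 122 → 61 → 184 → 92 → 46 → 23 → 70 → 35 → 106 → 53 → 160 → 80 → 40 → 20 → 10 → 5 → 16 → 8 → 4 → 2 → 1
Total steps = 143

143 steps


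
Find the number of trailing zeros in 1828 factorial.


floor(1828/5) = 365
floor(1828/25) = 73
floor(1828/125) = 14
floor(1828/625) = 2
Total = 454

454 trailing zeros


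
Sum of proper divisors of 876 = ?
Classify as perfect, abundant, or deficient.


Proper divisors: 1, 2, 3, 4, 6, 12, 73, 146, 219, 292, 438
Sum = 1 + 2 + 3 + 4 + 6 + 12 + 73 + 146 + 219 + 292 + 438 = 1196
1196 > 876 → abundant

s(876) = 1196 (abundant)


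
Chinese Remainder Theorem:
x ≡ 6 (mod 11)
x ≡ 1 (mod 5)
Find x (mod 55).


M = 11*5 = 55
M1 = M/11 = 5, M2 = M/5 = 11
M1^(-1) mod 11 = 9, M2^(-1) mod 5 = 1
x = 6*5*9 + 1*11*1 = 281
281 mod 55 = 6
Check: 6 mod 11 = 6 ✓, 6 mod 5 = 1 ✓

x ≡ 6 (mod 55)


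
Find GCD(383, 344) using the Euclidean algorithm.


383 = 1 * 344 + 39
344 = 8 * 39 + 32
39 = 1 * 32 + 7
32 = 4 * 7 + 4
7 = 1 * 4 + 3
4 = 1 * 3 + 1
3 = 3 * 1 + 0
GCD = 1


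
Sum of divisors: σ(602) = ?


Divisors of 602: 1, 2, 7, 14, 43, 86, 301, 602
Sum = 1 + 2 + 7 + 14 + 43 + 86 + 301 + 602 = 1056

σ(602) = 1056


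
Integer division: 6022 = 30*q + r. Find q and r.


6022 = 30 * 200 + 22
Check: 6000 + 22 = 6022

q = 200, r = 22


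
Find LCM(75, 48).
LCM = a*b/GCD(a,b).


GCD(75, 48) = 3
LCM = 75*48/3 = 3600/3 = 1200

LCM = 1200


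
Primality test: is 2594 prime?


2594 / 2 = 1297 (exact division)
2594 is NOT prime.

No, 2594 is not prime


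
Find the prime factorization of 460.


460 / 2 = 230
230 / 2 = 115
115 / 5 = 23
23 / 23 = 1
460 = 2^2 × 5 × 23
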